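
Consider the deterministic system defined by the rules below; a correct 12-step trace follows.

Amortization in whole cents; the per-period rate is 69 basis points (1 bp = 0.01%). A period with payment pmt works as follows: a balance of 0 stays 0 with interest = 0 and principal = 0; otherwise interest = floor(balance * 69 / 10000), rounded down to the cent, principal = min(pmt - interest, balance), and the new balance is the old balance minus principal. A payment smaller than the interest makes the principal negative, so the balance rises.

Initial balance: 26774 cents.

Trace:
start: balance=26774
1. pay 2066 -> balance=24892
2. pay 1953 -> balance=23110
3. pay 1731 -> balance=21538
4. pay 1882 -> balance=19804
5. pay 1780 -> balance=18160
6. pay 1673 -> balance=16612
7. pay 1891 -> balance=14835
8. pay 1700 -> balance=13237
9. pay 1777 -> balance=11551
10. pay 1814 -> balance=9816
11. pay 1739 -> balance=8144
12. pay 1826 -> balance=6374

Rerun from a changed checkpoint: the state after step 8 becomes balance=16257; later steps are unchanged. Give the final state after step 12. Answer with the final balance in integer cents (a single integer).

9478

state after step 8 := balance=16257
9. pay 1777 -> balance=14592
10. pay 1814 -> balance=12878
11. pay 1739 -> balance=11227
12. pay 1826 -> balance=9478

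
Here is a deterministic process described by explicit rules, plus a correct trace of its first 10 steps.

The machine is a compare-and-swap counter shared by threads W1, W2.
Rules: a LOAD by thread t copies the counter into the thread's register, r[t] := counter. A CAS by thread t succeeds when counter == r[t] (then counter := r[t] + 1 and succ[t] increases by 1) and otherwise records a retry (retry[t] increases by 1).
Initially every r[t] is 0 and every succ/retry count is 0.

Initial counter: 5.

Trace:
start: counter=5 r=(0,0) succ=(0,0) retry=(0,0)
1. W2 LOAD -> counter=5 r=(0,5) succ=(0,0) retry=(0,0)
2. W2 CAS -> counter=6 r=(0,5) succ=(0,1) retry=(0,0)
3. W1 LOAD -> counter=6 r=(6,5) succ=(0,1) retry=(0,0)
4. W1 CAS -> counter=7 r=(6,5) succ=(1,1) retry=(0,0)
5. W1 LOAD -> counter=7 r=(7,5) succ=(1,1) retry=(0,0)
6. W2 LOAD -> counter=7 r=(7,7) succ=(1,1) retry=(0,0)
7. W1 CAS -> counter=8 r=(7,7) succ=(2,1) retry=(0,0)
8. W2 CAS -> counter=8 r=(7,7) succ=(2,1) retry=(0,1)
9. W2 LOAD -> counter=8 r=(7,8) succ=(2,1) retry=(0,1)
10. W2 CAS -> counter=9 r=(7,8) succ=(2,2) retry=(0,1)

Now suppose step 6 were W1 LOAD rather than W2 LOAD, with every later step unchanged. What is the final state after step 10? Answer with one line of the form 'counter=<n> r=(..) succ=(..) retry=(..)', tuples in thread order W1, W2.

counter=9 r=(7,8) succ=(2,2) retry=(0,1)

(re-executing from step 6 with the substitution; state before step 6: counter=7 r=(7,5) succ=(1,1) retry=(0,0))
6. W1 LOAD -> counter=7 r=(7,5) succ=(1,1) retry=(0,0)
7. W1 CAS -> counter=8 r=(7,5) succ=(2,1) retry=(0,0)
8. W2 CAS -> counter=8 r=(7,5) succ=(2,1) retry=(0,1)
9. W2 LOAD -> counter=8 r=(7,8) succ=(2,1) retry=(0,1)
10. W2 CAS -> counter=9 r=(7,8) succ=(2,2) retry=(0,1)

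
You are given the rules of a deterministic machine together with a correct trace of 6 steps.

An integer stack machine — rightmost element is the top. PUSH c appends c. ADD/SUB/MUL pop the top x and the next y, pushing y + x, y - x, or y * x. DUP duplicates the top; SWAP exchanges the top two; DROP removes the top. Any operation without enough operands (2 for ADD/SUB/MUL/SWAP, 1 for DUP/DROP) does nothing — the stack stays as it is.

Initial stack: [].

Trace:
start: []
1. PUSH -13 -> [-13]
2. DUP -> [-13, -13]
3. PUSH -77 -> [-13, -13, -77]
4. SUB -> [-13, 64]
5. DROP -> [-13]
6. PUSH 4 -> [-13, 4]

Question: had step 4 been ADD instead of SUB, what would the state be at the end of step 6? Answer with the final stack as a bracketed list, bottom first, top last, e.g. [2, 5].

[-13, 4]

(re-executing from step 4 with the substitution; state before step 4: [-13, -13, -77])
4. ADD -> [-13, -90]
5. DROP -> [-13]
6. PUSH 4 -> [-13, 4]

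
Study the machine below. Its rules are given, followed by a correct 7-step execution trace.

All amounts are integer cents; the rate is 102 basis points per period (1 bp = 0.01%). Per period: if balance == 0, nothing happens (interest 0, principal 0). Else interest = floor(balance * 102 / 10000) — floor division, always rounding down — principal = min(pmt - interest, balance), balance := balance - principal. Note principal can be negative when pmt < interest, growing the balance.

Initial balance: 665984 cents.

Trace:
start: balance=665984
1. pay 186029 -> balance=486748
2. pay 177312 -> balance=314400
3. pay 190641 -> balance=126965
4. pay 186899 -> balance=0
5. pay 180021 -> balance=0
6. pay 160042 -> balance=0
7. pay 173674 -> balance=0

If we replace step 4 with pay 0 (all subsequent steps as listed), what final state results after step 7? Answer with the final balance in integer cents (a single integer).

(re-executing from step 4 with the substitution; state before step 4: balance=126965)
4. pay 0 -> balance=128260
5. pay 180021 -> balance=0
6. pay 160042 -> balance=0
7. pay 173674 -> balance=0

0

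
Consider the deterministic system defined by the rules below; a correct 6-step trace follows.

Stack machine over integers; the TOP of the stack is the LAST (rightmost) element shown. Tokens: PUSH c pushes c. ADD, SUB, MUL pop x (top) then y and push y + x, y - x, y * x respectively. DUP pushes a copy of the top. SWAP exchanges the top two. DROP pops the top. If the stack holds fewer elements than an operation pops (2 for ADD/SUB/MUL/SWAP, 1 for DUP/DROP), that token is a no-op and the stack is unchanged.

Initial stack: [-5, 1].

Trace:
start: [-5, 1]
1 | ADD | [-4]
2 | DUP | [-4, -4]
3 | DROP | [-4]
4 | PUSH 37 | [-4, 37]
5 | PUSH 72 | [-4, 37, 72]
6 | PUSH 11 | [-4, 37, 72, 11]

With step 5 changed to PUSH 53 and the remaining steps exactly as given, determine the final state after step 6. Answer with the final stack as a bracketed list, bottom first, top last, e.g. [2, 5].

[-4, 37, 53, 11]

(re-executing from step 5 with the substitution; state before step 5: [-4, 37])
5 | PUSH 53 | [-4, 37, 53]
6 | PUSH 11 | [-4, 37, 53, 11]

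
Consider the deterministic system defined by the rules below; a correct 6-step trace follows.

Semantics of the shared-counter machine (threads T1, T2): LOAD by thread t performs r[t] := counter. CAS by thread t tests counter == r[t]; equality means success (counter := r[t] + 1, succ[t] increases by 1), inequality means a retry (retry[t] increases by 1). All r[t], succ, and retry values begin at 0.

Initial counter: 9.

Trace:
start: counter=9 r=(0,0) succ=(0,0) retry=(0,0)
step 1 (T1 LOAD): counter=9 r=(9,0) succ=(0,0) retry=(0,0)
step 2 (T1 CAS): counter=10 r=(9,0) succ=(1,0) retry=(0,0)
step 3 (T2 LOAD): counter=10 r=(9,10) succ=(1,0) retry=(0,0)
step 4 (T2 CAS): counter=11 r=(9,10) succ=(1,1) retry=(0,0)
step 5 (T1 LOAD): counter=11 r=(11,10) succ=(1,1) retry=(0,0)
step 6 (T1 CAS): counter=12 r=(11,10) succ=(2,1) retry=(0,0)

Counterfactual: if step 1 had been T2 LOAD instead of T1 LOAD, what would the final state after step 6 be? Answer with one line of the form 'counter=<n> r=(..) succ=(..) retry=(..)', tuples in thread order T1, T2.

counter=11 r=(10,9) succ=(1,1) retry=(1,0)

(re-executing from step 1 with the substitution; state before step 1: counter=9 r=(0,0) succ=(0,0) retry=(0,0))
step 1 (T2 LOAD): counter=9 r=(0,9) succ=(0,0) retry=(0,0)
step 2 (T1 CAS): counter=9 r=(0,9) succ=(0,0) retry=(1,0)
step 3 (T2 LOAD): counter=9 r=(0,9) succ=(0,0) retry=(1,0)
step 4 (T2 CAS): counter=10 r=(0,9) succ=(0,1) retry=(1,0)
step 5 (T1 LOAD): counter=10 r=(10,9) succ=(0,1) retry=(1,0)
step 6 (T1 CAS): counter=11 r=(10,9) succ=(1,1) retry=(1,0)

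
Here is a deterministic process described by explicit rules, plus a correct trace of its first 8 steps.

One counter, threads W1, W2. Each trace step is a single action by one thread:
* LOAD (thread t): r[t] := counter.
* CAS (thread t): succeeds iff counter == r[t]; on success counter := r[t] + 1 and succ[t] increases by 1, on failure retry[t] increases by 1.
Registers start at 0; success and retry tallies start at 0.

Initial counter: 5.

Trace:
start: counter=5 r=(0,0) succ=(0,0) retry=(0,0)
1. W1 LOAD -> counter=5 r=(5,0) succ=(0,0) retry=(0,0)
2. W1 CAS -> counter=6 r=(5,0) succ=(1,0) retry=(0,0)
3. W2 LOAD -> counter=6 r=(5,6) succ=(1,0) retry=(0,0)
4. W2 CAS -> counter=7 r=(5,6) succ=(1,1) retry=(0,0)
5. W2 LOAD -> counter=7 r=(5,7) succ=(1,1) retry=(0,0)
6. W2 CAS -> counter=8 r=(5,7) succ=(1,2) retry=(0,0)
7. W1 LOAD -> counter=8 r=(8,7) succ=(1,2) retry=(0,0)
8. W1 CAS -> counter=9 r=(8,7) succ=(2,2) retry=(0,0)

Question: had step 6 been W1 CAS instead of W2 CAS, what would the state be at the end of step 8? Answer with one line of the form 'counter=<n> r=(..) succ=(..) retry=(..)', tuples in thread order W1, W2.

(re-executing from step 6 with the substitution; state before step 6: counter=7 r=(5,7) succ=(1,1) retry=(0,0))
6. W1 CAS -> counter=7 r=(5,7) succ=(1,1) retry=(1,0)
7. W1 LOAD -> counter=7 r=(7,7) succ=(1,1) retry=(1,0)
8. W1 CAS -> counter=8 r=(7,7) succ=(2,1) retry=(1,0)

counter=8 r=(7,7) succ=(2,1) retry=(1,0)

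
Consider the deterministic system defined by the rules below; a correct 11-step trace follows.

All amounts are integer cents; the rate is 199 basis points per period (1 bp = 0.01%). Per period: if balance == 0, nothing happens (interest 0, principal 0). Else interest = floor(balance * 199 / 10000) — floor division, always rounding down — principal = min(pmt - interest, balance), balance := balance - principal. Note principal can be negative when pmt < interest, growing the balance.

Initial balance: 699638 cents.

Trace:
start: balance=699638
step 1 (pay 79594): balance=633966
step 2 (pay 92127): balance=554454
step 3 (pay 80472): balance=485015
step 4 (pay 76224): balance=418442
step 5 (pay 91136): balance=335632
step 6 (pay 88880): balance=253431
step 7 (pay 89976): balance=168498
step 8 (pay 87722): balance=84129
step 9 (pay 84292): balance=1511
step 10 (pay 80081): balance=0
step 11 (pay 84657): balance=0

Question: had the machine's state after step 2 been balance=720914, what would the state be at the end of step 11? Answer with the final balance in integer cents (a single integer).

state after step 2 := balance=720914
step 3 (pay 80472): balance=654788
step 4 (pay 76224): balance=591594
step 5 (pay 91136): balance=512230
step 6 (pay 88880): balance=433543
step 7 (pay 89976): balance=352194
step 8 (pay 87722): balance=271480
step 9 (pay 84292): balance=192590
step 10 (pay 80081): balance=116341
step 11 (pay 84657): balance=33999

33999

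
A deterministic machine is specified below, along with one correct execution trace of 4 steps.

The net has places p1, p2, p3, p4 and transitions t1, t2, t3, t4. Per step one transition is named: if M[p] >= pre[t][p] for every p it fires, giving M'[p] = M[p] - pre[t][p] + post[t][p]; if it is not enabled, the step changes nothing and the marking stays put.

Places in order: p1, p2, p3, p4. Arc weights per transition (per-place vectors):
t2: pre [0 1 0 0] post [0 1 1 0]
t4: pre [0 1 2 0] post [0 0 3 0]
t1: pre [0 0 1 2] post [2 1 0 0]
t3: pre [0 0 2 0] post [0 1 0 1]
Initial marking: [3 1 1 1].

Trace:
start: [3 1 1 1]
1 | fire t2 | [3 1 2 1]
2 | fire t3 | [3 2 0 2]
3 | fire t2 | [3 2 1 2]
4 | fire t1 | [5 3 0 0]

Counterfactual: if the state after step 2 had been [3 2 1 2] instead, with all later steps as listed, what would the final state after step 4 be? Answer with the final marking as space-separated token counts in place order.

5 3 1 0

state after step 2 := [3 2 1 2]
3 | fire t2 | [3 2 2 2]
4 | fire t1 | [5 3 1 0]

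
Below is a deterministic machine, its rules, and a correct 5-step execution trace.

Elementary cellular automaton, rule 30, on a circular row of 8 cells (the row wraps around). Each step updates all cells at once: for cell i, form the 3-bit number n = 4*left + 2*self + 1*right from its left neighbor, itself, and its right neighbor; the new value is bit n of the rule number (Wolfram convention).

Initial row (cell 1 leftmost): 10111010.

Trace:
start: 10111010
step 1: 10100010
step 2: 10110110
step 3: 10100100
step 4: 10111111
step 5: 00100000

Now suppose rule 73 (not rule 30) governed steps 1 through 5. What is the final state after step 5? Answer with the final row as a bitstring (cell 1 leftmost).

(re-executing steps 1..5 under rule 73; state before step 1: 10111010)
step 1: 00101000
step 2: 10000011
step 3: 10111010
step 4: 00101000
step 5: 10000011

10000011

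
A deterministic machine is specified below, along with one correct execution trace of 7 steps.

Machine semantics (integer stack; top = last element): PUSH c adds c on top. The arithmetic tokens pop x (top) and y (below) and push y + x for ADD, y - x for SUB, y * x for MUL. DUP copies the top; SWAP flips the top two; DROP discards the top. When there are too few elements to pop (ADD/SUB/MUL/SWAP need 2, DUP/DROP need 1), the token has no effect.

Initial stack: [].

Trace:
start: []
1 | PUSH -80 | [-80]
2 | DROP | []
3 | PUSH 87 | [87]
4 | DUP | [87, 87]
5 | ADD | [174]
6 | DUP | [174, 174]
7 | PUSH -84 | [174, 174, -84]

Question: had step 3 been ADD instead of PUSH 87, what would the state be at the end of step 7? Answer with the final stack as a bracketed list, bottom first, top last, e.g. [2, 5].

(re-executing from step 3 with the substitution; state before step 3: [])
3 | ADD | []
4 | DUP | []
5 | ADD | []
6 | DUP | []
7 | PUSH -84 | [-84]

[-84]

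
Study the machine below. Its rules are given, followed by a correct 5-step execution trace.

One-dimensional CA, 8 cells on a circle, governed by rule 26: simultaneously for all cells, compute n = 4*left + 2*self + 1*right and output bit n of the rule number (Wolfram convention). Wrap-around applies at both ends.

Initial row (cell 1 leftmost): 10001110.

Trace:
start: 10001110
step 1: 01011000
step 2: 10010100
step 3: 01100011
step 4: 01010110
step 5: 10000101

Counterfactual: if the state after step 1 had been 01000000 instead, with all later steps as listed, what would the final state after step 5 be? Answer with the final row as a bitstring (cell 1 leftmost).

00000000

state after step 1 := 01000000
step 2: 10100000
step 3: 00010001
step 4: 10101010
step 5: 00000000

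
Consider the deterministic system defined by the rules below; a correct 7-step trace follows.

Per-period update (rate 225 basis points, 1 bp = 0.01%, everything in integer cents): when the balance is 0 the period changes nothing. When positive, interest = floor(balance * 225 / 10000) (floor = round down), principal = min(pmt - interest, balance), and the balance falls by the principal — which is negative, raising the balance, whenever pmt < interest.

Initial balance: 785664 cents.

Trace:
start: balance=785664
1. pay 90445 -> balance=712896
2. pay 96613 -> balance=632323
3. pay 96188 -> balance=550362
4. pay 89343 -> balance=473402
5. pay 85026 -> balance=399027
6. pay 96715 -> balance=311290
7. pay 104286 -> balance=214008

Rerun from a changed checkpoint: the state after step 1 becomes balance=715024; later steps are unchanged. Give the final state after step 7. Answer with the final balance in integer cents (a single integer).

state after step 1 := balance=715024
2. pay 96613 -> balance=634499
3. pay 96188 -> balance=552587
4. pay 89343 -> balance=475677
5. pay 85026 -> balance=401353
6. pay 96715 -> balance=313668
7. pay 104286 -> balance=216439

216439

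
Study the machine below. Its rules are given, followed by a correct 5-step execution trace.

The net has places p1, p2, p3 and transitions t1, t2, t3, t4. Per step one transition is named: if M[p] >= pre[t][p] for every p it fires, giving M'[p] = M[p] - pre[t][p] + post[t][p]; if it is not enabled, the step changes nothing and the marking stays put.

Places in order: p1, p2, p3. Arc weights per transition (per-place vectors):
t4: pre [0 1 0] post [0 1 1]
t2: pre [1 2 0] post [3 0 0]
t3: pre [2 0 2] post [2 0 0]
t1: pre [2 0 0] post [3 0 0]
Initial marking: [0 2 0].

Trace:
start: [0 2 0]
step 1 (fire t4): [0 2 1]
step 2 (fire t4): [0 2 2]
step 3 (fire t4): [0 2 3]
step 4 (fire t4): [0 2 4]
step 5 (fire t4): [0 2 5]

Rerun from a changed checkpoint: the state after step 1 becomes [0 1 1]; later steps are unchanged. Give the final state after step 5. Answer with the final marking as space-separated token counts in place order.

0 1 5

state after step 1 := [0 1 1]
step 2 (fire t4): [0 1 2]
step 3 (fire t4): [0 1 3]
step 4 (fire t4): [0 1 4]
step 5 (fire t4): [0 1 5]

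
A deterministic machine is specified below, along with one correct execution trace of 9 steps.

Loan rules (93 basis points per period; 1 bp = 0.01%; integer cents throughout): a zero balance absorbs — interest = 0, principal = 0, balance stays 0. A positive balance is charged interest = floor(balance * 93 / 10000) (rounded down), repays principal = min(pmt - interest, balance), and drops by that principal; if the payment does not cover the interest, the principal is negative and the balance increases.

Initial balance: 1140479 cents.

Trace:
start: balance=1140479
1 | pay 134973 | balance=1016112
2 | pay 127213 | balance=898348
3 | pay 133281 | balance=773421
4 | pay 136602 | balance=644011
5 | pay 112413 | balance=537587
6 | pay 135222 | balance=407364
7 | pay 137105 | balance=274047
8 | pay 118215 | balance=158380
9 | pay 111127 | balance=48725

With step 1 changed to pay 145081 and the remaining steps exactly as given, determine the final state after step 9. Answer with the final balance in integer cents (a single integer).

(re-executing from step 1 with the substitution; state before step 1: balance=1140479)
1 | pay 145081 | balance=1006004
2 | pay 127213 | balance=888146
3 | pay 133281 | balance=763124
4 | pay 136602 | balance=633619
5 | pay 112413 | balance=527098
6 | pay 135222 | balance=396778
7 | pay 137105 | balance=263363
8 | pay 118215 | balance=147597
9 | pay 111127 | balance=37842

37842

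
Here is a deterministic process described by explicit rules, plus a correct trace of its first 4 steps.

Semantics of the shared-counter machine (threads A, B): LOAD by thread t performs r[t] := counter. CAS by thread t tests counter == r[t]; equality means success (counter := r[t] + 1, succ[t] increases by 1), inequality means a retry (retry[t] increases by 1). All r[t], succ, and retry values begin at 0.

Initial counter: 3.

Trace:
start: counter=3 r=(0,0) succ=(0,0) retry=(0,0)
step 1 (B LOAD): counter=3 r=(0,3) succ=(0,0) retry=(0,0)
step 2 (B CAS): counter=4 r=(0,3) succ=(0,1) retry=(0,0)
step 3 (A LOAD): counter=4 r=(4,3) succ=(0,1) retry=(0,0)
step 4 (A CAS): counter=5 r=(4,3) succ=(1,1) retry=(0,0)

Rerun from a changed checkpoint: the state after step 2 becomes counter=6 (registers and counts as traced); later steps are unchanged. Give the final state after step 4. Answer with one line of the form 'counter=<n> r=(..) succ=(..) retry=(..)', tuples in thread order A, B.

counter=7 r=(6,3) succ=(1,1) retry=(0,0)

state after step 2 := counter=6 r=(0,3) succ=(0,1) retry=(0,0)
step 3 (A LOAD): counter=6 r=(6,3) succ=(0,1) retry=(0,0)
step 4 (A CAS): counter=7 r=(6,3) succ=(1,1) retry=(0,0)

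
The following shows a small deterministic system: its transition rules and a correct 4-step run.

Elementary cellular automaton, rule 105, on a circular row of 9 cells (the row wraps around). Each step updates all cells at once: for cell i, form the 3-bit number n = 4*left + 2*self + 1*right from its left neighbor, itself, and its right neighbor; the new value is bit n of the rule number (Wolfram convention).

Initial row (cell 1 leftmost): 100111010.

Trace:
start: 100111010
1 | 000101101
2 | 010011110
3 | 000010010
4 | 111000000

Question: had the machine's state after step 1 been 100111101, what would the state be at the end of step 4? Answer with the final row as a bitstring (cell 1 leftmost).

state after step 1 := 100111101
2 | 100100111
3 | 100000100
4 | 001110000

001110000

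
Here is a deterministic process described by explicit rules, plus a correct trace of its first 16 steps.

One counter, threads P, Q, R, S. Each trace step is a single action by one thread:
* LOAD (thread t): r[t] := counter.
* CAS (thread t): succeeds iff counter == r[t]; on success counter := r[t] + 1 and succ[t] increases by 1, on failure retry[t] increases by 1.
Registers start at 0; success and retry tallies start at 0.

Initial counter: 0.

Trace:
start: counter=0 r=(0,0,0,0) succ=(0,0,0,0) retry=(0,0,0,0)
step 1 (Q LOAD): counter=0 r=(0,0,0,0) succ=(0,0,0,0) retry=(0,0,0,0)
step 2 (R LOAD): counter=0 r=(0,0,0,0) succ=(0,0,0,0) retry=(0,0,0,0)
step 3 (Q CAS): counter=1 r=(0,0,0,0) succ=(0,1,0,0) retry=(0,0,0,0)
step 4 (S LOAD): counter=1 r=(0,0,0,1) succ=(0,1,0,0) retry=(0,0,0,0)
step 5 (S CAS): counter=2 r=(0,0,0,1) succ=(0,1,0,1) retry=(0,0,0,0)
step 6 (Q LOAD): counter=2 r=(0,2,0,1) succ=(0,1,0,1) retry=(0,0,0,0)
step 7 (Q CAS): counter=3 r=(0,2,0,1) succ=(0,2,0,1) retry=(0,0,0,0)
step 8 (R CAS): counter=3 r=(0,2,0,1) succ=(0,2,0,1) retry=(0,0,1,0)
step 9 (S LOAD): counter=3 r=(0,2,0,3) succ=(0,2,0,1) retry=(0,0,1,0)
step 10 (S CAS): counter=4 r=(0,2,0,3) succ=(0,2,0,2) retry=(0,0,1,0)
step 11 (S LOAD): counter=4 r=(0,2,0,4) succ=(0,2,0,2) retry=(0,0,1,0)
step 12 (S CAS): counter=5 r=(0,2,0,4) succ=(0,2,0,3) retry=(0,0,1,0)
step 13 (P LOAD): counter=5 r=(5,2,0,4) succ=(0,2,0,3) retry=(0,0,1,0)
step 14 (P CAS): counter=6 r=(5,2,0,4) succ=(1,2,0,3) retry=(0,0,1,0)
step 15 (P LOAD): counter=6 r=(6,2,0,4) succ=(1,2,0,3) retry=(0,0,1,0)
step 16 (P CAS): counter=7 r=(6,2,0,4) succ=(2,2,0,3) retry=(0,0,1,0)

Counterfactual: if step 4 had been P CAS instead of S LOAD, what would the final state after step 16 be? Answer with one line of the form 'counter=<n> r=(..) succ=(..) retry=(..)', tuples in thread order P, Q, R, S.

(re-executing from step 4 with the substitution; state before step 4: counter=1 r=(0,0,0,0) succ=(0,1,0,0) retry=(0,0,0,0))
step 4 (P CAS): counter=1 r=(0,0,0,0) succ=(0,1,0,0) retry=(1,0,0,0)
step 5 (S CAS): counter=1 r=(0,0,0,0) succ=(0,1,0,0) retry=(1,0,0,1)
step 6 (Q LOAD): counter=1 r=(0,1,0,0) succ=(0,1,0,0) retry=(1,0,0,1)
step 7 (Q CAS): counter=2 r=(0,1,0,0) succ=(0,2,0,0) retry=(1,0,0,1)
step 8 (R CAS): counter=2 r=(0,1,0,0) succ=(0,2,0,0) retry=(1,0,1,1)
step 9 (S LOAD): counter=2 r=(0,1,0,2) succ=(0,2,0,0) retry=(1,0,1,1)
step 10 (S CAS): counter=3 r=(0,1,0,2) succ=(0,2,0,1) retry=(1,0,1,1)
step 11 (S LOAD): counter=3 r=(0,1,0,3) succ=(0,2,0,1) retry=(1,0,1,1)
step 12 (S CAS): counter=4 r=(0,1,0,3) succ=(0,2,0,2) retry=(1,0,1,1)
step 13 (P LOAD): counter=4 r=(4,1,0,3) succ=(0,2,0,2) retry=(1,0,1,1)
step 14 (P CAS): counter=5 r=(4,1,0,3) succ=(1,2,0,2) retry=(1,0,1,1)
step 15 (P LOAD): counter=5 r=(5,1,0,3) succ=(1,2,0,2) retry=(1,0,1,1)
step 16 (P CAS): counter=6 r=(5,1,0,3) succ=(2,2,0,2) retry=(1,0,1,1)

counter=6 r=(5,1,0,3) succ=(2,2,0,2) retry=(1,0,1,1)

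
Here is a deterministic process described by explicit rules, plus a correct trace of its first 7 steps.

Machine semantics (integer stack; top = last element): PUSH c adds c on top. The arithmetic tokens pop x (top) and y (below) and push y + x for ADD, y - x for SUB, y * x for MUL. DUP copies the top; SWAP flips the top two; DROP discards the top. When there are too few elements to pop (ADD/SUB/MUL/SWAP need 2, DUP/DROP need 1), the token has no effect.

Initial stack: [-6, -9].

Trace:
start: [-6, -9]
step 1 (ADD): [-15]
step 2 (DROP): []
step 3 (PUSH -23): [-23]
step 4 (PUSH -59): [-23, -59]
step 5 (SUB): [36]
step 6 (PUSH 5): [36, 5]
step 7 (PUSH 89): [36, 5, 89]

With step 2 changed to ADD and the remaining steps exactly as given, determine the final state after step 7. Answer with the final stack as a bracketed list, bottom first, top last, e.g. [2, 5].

(re-executing from step 2 with the substitution; state before step 2: [-15])
step 2 (ADD): [-15]
step 3 (PUSH -23): [-15, -23]
step 4 (PUSH -59): [-15, -23, -59]
step 5 (SUB): [-15, 36]
step 6 (PUSH 5): [-15, 36, 5]
step 7 (PUSH 89): [-15, 36, 5, 89]

[-15, 36, 5, 89]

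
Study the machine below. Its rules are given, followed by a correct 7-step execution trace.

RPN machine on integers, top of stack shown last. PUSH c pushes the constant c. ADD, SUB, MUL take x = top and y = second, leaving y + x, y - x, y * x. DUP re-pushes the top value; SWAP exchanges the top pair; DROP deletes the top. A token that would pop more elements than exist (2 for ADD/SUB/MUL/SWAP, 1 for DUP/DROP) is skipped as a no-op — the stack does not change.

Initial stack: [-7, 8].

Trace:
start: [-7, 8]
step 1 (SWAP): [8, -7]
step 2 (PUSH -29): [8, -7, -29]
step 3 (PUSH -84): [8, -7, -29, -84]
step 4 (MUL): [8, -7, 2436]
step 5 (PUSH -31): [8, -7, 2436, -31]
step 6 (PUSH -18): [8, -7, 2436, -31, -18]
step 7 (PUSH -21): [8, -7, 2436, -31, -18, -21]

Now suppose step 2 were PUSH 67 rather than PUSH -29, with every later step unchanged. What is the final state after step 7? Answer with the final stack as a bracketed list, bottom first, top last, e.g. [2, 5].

[8, -7, -5628, -31, -18, -21]

(re-executing from step 2 with the substitution; state before step 2: [8, -7])
step 2 (PUSH 67): [8, -7, 67]
step 3 (PUSH -84): [8, -7, 67, -84]
step 4 (MUL): [8, -7, -5628]
step 5 (PUSH -31): [8, -7, -5628, -31]
step 6 (PUSH -18): [8, -7, -5628, -31, -18]
step 7 (PUSH -21): [8, -7, -5628, -31, -18, -21]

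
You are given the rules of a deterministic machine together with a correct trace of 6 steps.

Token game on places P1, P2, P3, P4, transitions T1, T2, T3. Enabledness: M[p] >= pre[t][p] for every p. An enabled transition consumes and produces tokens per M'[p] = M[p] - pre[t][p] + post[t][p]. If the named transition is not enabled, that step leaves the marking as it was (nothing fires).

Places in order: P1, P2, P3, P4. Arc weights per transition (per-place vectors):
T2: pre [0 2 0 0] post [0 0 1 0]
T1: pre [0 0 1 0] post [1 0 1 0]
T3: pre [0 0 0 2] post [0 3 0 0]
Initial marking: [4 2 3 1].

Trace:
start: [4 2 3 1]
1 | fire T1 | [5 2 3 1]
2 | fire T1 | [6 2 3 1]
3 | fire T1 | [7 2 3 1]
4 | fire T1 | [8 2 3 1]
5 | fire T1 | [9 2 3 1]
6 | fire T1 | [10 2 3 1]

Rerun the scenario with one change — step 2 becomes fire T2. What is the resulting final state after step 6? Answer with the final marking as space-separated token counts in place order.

9 0 4 1

(re-executing from step 2 with the substitution; state before step 2: [5 2 3 1])
2 | fire T2 | [5 0 4 1]
3 | fire T1 | [6 0 4 1]
4 | fire T1 | [7 0 4 1]
5 | fire T1 | [8 0 4 1]
6 | fire T1 | [9 0 4 1]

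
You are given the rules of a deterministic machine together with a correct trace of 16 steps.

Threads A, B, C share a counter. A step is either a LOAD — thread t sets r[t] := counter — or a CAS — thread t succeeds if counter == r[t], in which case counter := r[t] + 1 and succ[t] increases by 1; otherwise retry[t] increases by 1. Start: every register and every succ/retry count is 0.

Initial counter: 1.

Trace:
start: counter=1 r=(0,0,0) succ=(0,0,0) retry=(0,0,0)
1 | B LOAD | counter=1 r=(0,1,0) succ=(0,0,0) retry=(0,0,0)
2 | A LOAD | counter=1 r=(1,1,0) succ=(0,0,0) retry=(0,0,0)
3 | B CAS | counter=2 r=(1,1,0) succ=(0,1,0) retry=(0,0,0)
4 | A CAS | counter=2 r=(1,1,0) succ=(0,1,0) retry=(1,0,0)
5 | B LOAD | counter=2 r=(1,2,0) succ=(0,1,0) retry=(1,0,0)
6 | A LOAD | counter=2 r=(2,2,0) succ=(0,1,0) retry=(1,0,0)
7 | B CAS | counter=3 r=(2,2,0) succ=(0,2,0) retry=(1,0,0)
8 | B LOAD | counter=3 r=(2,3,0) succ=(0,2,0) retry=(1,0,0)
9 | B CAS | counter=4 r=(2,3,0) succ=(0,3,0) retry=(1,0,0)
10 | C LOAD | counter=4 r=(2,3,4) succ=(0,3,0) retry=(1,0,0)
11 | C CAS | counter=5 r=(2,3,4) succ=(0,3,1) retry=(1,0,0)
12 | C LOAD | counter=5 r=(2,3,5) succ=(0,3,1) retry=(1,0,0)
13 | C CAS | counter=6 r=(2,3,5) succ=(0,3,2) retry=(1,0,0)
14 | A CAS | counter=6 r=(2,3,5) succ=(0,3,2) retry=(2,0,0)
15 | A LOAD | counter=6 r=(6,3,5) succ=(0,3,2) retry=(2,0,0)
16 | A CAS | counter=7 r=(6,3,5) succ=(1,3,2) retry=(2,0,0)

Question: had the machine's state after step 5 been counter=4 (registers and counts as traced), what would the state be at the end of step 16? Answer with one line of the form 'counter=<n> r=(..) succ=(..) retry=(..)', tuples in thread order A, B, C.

state after step 5 := counter=4 r=(1,2,0) succ=(0,1,0) retry=(1,0,0)
6 | A LOAD | counter=4 r=(4,2,0) succ=(0,1,0) retry=(1,0,0)
7 | B CAS | counter=4 r=(4,2,0) succ=(0,1,0) retry=(1,1,0)
8 | B LOAD | counter=4 r=(4,4,0) succ=(0,1,0) retry=(1,1,0)
9 | B CAS | counter=5 r=(4,4,0) succ=(0,2,0) retry=(1,1,0)
10 | C LOAD | counter=5 r=(4,4,5) succ=(0,2,0) retry=(1,1,0)
11 | C CAS | counter=6 r=(4,4,5) succ=(0,2,1) retry=(1,1,0)
12 | C LOAD | counter=6 r=(4,4,6) succ=(0,2,1) retry=(1,1,0)
13 | C CAS | counter=7 r=(4,4,6) succ=(0,2,2) retry=(1,1,0)
14 | A CAS | counter=7 r=(4,4,6) succ=(0,2,2) retry=(2,1,0)
15 | A LOAD | counter=7 r=(7,4,6) succ=(0,2,2) retry=(2,1,0)
16 | A CAS | counter=8 r=(7,4,6) succ=(1,2,2) retry=(2,1,0)

counter=8 r=(7,4,6) succ=(1,2,2) retry=(2,1,0)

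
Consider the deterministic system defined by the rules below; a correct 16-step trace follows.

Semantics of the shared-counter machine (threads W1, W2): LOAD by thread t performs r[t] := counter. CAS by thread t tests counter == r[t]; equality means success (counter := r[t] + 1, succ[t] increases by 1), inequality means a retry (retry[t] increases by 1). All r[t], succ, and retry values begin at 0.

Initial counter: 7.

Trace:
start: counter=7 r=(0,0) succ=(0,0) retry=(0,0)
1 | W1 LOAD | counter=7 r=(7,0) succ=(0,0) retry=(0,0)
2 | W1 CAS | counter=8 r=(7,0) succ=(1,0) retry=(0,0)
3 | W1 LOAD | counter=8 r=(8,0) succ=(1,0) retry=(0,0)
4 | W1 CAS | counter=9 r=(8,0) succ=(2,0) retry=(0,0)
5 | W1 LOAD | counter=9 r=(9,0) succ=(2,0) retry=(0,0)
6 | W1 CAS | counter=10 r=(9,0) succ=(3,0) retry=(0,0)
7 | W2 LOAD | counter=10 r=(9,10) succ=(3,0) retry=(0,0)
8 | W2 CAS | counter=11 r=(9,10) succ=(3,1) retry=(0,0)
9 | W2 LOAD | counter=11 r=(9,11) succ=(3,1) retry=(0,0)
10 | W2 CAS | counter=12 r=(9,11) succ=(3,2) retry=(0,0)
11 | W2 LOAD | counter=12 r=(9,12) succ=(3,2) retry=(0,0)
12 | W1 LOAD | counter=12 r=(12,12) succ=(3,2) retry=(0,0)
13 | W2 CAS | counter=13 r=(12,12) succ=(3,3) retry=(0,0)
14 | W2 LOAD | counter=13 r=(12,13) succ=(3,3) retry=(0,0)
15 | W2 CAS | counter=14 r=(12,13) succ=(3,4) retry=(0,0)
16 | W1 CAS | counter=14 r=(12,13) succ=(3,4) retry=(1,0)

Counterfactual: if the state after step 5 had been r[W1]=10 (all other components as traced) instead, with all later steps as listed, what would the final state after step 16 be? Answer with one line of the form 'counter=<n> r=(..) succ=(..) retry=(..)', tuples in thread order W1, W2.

counter=13 r=(11,12) succ=(2,4) retry=(2,0)

state after step 5 := counter=9 r=(10,0) succ=(2,0) retry=(0,0)
6 | W1 CAS | counter=9 r=(10,0) succ=(2,0) retry=(1,0)
7 | W2 LOAD | counter=9 r=(10,9) succ=(2,0) retry=(1,0)
8 | W2 CAS | counter=10 r=(10,9) succ=(2,1) retry=(1,0)
9 | W2 LOAD | counter=10 r=(10,10) succ=(2,1) retry=(1,0)
10 | W2 CAS | counter=11 r=(10,10) succ=(2,2) retry=(1,0)
11 | W2 LOAD | counter=11 r=(10,11) succ=(2,2) retry=(1,0)
12 | W1 LOAD | counter=11 r=(11,11) succ=(2,2) retry=(1,0)
13 | W2 CAS | counter=12 r=(11,11) succ=(2,3) retry=(1,0)
14 | W2 LOAD | counter=12 r=(11,12) succ=(2,3) retry=(1,0)
15 | W2 CAS | counter=13 r=(11,12) succ=(2,4) retry=(1,0)
16 | W1 CAS | counter=13 r=(11,12) succ=(2,4) retry=(2,0)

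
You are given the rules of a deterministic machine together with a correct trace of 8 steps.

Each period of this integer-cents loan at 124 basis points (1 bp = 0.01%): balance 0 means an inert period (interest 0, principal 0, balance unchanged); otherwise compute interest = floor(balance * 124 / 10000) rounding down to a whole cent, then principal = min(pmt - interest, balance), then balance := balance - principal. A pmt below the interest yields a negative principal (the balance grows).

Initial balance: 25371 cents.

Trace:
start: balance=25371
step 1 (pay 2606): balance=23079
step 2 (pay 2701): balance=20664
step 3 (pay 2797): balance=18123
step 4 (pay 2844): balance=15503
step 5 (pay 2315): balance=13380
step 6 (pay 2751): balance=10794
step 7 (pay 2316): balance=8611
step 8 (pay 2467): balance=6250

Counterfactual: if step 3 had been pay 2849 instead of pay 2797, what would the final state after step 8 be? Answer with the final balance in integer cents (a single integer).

6197

(re-executing from step 3 with the substitution; state before step 3: balance=20664)
step 3 (pay 2849): balance=18071
step 4 (pay 2844): balance=15451
step 5 (pay 2315): balance=13327
step 6 (pay 2751): balance=10741
step 7 (pay 2316): balance=8558
step 8 (pay 2467): balance=6197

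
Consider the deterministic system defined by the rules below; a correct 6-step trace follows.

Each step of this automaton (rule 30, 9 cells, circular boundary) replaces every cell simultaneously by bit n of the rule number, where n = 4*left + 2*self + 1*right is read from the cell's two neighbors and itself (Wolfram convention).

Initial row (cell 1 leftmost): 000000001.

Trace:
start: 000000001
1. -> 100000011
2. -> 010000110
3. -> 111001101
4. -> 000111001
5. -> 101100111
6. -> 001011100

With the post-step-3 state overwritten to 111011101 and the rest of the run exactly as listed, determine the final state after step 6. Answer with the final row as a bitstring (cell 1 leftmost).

011100010

state after step 3 := 111011101
4. -> 000010001
5. -> 100111011
6. -> 011100010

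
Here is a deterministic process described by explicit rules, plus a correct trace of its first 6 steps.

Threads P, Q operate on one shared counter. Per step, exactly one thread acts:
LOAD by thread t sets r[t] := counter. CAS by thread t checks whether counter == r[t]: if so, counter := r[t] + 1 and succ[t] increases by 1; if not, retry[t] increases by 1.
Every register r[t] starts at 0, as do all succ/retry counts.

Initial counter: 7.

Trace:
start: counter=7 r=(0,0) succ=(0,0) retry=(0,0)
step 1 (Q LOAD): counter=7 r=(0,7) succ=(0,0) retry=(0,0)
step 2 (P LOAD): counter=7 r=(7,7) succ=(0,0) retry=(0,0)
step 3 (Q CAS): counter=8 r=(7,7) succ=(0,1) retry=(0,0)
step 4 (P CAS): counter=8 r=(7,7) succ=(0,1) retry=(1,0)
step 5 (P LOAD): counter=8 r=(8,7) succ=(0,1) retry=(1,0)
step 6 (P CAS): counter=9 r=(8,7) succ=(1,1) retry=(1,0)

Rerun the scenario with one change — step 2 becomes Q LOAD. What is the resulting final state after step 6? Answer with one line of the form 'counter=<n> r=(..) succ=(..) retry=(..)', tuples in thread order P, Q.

counter=9 r=(8,7) succ=(1,1) retry=(1,0)

(re-executing from step 2 with the substitution; state before step 2: counter=7 r=(0,7) succ=(0,0) retry=(0,0))
step 2 (Q LOAD): counter=7 r=(0,7) succ=(0,0) retry=(0,0)
step 3 (Q CAS): counter=8 r=(0,7) succ=(0,1) retry=(0,0)
step 4 (P CAS): counter=8 r=(0,7) succ=(0,1) retry=(1,0)
step 5 (P LOAD): counter=8 r=(8,7) succ=(0,1) retry=(1,0)
step 6 (P CAS): counter=9 r=(8,7) succ=(1,1) retry=(1,0)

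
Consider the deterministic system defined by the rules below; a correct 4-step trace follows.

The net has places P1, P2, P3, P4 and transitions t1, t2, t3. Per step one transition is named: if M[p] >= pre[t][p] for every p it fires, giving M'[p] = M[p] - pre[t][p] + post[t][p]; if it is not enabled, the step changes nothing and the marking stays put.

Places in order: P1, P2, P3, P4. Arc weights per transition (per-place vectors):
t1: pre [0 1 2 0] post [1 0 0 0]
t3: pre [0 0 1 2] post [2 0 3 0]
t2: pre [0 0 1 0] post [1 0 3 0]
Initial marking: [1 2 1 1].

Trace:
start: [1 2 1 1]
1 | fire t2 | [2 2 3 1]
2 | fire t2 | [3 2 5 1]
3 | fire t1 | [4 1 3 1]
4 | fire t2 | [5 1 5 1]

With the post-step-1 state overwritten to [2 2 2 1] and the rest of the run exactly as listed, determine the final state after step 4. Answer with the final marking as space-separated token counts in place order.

state after step 1 := [2 2 2 1]
2 | fire t2 | [3 2 4 1]
3 | fire t1 | [4 1 2 1]
4 | fire t2 | [5 1 4 1]

5 1 4 1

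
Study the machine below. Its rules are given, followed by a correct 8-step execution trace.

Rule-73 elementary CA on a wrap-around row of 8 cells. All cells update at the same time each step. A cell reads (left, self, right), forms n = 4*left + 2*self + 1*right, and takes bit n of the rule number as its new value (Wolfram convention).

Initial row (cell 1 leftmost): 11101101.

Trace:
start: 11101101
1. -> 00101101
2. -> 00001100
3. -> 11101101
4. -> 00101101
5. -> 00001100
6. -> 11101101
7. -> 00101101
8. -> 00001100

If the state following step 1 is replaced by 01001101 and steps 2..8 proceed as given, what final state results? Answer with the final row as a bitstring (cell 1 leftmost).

00001100

state after step 1 := 01001101
2. -> 00001100
3. -> 11101101
4. -> 00101101
5. -> 00001100
6. -> 11101101
7. -> 00101101
8. -> 00001100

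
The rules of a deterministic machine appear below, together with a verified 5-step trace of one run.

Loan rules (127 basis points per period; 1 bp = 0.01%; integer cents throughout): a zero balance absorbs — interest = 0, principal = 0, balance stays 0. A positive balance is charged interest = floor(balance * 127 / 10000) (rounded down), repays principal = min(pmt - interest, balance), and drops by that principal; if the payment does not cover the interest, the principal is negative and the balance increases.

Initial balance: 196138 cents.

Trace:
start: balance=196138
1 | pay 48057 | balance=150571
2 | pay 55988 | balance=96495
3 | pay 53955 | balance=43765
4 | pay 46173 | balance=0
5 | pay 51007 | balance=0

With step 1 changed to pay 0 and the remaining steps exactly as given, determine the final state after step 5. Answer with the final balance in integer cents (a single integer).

0

(re-executing from step 1 with the substitution; state before step 1: balance=196138)
1 | pay 0 | balance=198628
2 | pay 55988 | balance=145162
3 | pay 53955 | balance=93050
4 | pay 46173 | balance=48058
5 | pay 51007 | balance=0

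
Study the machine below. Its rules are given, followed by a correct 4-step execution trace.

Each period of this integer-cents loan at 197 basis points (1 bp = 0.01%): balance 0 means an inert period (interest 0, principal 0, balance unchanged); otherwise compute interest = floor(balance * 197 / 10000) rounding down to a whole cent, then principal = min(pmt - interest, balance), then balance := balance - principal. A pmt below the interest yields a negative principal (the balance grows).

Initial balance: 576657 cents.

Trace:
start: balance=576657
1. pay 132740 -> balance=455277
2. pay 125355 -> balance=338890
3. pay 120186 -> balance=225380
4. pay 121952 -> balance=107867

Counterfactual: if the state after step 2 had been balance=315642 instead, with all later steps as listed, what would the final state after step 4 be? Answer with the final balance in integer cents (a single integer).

state after step 2 := balance=315642
3. pay 120186 -> balance=201674
4. pay 121952 -> balance=83694

83694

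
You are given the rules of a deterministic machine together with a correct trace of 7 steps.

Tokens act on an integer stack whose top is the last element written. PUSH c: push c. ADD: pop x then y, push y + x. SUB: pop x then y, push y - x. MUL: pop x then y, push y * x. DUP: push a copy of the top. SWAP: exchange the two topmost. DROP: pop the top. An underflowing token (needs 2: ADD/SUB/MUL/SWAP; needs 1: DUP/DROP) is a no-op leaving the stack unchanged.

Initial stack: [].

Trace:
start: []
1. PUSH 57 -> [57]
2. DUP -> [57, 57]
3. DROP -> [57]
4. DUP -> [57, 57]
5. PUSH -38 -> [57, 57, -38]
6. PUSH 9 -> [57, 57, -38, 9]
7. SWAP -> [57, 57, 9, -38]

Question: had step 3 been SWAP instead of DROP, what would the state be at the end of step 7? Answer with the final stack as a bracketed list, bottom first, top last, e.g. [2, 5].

[57, 57, 57, 9, -38]

(re-executing from step 3 with the substitution; state before step 3: [57, 57])
3. SWAP -> [57, 57]
4. DUP -> [57, 57, 57]
5. PUSH -38 -> [57, 57, 57, -38]
6. PUSH 9 -> [57, 57, 57, -38, 9]
7. SWAP -> [57, 57, 57, 9, -38]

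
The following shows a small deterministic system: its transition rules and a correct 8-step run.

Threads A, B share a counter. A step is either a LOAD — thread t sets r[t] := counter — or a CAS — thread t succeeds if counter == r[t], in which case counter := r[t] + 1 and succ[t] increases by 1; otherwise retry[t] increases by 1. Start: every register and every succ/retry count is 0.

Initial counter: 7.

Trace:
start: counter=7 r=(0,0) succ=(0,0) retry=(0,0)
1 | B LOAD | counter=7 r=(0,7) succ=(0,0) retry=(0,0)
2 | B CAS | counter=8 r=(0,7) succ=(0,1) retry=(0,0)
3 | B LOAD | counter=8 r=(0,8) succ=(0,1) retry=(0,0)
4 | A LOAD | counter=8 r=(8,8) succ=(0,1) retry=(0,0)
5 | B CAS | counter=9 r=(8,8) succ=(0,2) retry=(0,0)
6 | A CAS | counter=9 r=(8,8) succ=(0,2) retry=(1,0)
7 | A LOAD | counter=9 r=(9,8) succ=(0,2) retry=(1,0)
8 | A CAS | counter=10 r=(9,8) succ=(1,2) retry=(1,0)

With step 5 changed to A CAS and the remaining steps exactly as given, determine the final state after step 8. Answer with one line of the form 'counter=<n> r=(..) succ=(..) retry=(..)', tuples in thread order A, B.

(re-executing from step 5 with the substitution; state before step 5: counter=8 r=(8,8) succ=(0,1) retry=(0,0))
5 | A CAS | counter=9 r=(8,8) succ=(1,1) retry=(0,0)
6 | A CAS | counter=9 r=(8,8) succ=(1,1) retry=(1,0)
7 | A LOAD | counter=9 r=(9,8) succ=(1,1) retry=(1,0)
8 | A CAS | counter=10 r=(9,8) succ=(2,1) retry=(1,0)

counter=10 r=(9,8) succ=(2,1) retry=(1,0)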